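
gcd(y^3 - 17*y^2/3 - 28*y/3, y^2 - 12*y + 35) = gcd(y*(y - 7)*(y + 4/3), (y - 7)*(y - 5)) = y - 7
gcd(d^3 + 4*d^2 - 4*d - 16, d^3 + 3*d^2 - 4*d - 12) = d^2 - 4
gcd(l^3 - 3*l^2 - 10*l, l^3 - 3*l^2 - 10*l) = l^3 - 3*l^2 - 10*l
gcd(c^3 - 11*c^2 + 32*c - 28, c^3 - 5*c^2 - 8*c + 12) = 1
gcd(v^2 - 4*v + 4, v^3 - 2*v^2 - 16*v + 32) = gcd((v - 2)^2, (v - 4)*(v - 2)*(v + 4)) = v - 2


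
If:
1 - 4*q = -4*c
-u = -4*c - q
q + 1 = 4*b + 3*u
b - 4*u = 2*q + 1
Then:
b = 23/51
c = -19/204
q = 8/51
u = -11/51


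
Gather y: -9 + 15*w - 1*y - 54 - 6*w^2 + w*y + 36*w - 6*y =-6*w^2 + 51*w + y*(w - 7) - 63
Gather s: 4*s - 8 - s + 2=3*s - 6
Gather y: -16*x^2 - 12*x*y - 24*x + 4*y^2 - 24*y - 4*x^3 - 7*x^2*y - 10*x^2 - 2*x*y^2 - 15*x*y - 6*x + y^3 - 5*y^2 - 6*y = -4*x^3 - 26*x^2 - 30*x + y^3 + y^2*(-2*x - 1) + y*(-7*x^2 - 27*x - 30)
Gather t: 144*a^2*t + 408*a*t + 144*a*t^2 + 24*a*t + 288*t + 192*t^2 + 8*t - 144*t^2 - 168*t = t^2*(144*a + 48) + t*(144*a^2 + 432*a + 128)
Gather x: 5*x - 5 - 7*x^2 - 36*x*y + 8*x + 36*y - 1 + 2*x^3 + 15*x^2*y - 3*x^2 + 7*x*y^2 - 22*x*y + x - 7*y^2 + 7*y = 2*x^3 + x^2*(15*y - 10) + x*(7*y^2 - 58*y + 14) - 7*y^2 + 43*y - 6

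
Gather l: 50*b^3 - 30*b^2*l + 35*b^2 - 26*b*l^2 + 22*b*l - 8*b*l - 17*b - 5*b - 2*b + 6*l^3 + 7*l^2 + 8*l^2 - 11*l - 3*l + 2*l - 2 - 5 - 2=50*b^3 + 35*b^2 - 24*b + 6*l^3 + l^2*(15 - 26*b) + l*(-30*b^2 + 14*b - 12) - 9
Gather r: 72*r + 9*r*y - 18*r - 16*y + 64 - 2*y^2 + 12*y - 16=r*(9*y + 54) - 2*y^2 - 4*y + 48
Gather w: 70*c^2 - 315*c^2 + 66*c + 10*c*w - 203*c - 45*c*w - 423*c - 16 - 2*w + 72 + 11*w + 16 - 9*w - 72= -245*c^2 - 35*c*w - 560*c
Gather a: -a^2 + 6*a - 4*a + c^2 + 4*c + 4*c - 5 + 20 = -a^2 + 2*a + c^2 + 8*c + 15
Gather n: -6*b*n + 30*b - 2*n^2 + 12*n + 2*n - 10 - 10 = 30*b - 2*n^2 + n*(14 - 6*b) - 20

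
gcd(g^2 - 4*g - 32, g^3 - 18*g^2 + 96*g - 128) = g - 8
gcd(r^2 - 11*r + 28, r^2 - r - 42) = r - 7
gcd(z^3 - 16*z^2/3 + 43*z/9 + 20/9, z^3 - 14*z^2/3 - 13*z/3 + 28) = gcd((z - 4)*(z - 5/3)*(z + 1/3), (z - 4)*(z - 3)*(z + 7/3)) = z - 4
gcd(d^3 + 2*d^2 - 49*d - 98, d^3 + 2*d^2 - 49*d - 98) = d^3 + 2*d^2 - 49*d - 98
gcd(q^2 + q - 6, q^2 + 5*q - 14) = q - 2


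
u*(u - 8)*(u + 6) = u^3 - 2*u^2 - 48*u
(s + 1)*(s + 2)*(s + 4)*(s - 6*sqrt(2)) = s^4 - 6*sqrt(2)*s^3 + 7*s^3 - 42*sqrt(2)*s^2 + 14*s^2 - 84*sqrt(2)*s + 8*s - 48*sqrt(2)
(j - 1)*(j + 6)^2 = j^3 + 11*j^2 + 24*j - 36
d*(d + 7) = d^2 + 7*d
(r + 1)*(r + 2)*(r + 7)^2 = r^4 + 17*r^3 + 93*r^2 + 175*r + 98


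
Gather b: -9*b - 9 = -9*b - 9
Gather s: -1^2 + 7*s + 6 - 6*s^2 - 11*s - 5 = -6*s^2 - 4*s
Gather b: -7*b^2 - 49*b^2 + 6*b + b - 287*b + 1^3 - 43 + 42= -56*b^2 - 280*b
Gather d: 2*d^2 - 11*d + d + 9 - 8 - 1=2*d^2 - 10*d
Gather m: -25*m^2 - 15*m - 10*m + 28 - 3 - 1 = -25*m^2 - 25*m + 24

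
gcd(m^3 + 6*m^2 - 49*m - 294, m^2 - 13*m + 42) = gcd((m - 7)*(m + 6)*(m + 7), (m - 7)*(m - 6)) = m - 7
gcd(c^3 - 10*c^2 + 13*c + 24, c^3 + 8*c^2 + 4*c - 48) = 1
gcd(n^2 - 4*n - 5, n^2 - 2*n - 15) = n - 5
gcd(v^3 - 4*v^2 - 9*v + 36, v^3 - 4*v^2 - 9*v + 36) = v^3 - 4*v^2 - 9*v + 36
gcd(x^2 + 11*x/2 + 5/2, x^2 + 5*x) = x + 5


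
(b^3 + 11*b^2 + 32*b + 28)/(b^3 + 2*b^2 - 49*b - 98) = (b + 2)/(b - 7)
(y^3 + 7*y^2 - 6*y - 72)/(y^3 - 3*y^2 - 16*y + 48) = (y + 6)/(y - 4)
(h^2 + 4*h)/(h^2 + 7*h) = (h + 4)/(h + 7)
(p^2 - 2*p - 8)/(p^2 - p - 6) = (p - 4)/(p - 3)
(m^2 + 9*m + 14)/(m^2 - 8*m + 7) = (m^2 + 9*m + 14)/(m^2 - 8*m + 7)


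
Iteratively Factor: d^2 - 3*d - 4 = (d - 4)*(d + 1)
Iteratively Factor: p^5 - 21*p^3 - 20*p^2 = (p)*(p^4 - 21*p^2 - 20*p) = p*(p + 4)*(p^3 - 4*p^2 - 5*p) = p*(p + 1)*(p + 4)*(p^2 - 5*p) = p^2*(p + 1)*(p + 4)*(p - 5)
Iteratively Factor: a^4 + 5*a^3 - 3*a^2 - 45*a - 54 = (a + 3)*(a^3 + 2*a^2 - 9*a - 18) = (a - 3)*(a + 3)*(a^2 + 5*a + 6) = (a - 3)*(a + 2)*(a + 3)*(a + 3)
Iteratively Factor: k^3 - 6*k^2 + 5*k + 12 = (k - 3)*(k^2 - 3*k - 4) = (k - 4)*(k - 3)*(k + 1)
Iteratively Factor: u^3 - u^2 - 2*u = (u)*(u^2 - u - 2) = u*(u + 1)*(u - 2)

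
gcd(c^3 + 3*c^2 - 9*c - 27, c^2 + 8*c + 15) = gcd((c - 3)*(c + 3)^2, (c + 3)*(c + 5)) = c + 3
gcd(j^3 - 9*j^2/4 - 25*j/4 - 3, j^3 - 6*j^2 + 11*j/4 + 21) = j - 4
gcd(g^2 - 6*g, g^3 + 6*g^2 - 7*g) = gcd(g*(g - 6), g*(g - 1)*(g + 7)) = g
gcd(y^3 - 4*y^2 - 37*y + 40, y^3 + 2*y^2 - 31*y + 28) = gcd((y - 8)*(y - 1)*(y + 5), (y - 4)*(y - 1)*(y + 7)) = y - 1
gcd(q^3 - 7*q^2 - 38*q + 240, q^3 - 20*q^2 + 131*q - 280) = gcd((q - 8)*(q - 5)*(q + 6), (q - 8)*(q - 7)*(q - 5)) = q^2 - 13*q + 40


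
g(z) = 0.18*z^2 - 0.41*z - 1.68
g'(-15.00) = -5.81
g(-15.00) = 44.97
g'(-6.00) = -2.57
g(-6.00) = 7.26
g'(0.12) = -0.37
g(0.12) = -1.73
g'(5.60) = 1.61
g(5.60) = 1.67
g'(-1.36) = -0.90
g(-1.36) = -0.79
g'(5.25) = 1.48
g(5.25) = 1.13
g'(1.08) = -0.02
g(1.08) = -1.91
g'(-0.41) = -0.56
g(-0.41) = -1.48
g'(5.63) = 1.62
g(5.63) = 1.72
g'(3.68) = 0.91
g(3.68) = -0.75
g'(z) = 0.36*z - 0.41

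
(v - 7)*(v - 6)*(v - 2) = v^3 - 15*v^2 + 68*v - 84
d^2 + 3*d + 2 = (d + 1)*(d + 2)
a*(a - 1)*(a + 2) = a^3 + a^2 - 2*a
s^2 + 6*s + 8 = (s + 2)*(s + 4)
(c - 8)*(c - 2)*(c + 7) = c^3 - 3*c^2 - 54*c + 112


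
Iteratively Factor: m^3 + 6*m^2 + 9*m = (m + 3)*(m^2 + 3*m) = (m + 3)^2*(m)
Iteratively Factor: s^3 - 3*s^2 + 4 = (s + 1)*(s^2 - 4*s + 4) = (s - 2)*(s + 1)*(s - 2)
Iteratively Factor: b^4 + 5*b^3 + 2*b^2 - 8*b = (b + 2)*(b^3 + 3*b^2 - 4*b) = (b - 1)*(b + 2)*(b^2 + 4*b) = (b - 1)*(b + 2)*(b + 4)*(b)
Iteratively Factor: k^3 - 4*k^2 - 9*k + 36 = (k - 3)*(k^2 - k - 12) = (k - 3)*(k + 3)*(k - 4)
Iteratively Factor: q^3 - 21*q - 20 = (q - 5)*(q^2 + 5*q + 4) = (q - 5)*(q + 1)*(q + 4)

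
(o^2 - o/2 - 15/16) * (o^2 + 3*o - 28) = o^4 + 5*o^3/2 - 487*o^2/16 + 179*o/16 + 105/4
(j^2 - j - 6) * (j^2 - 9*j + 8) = j^4 - 10*j^3 + 11*j^2 + 46*j - 48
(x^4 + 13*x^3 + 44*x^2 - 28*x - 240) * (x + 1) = x^5 + 14*x^4 + 57*x^3 + 16*x^2 - 268*x - 240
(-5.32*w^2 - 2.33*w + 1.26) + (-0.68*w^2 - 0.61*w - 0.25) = -6.0*w^2 - 2.94*w + 1.01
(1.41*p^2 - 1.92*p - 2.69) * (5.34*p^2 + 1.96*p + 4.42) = 7.5294*p^4 - 7.4892*p^3 - 11.8956*p^2 - 13.7588*p - 11.8898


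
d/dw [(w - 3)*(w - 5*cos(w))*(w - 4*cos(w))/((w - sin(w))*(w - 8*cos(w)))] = ((3 - w)*(w - sin(w))*(w - 5*cos(w))*(w - 4*cos(w))*(8*sin(w) + 1) + (w - 3)*(w - 8*cos(w))*(w - 5*cos(w))*(w - 4*cos(w))*(cos(w) - 1) + (w - sin(w))*(w - 8*cos(w))*((w - 3)*(w - 5*cos(w))*(4*sin(w) + 1) + (w - 3)*(w - 4*cos(w))*(5*sin(w) + 1) + (w - 5*cos(w))*(w - 4*cos(w))))/((w - sin(w))^2*(w - 8*cos(w))^2)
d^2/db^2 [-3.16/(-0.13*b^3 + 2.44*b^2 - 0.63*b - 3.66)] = ((15.4208 - 2.4648*b)*(0.13*b^3 - 2.44*b^2 + 0.63*b + 3.66) + 3.16*(0.39*b^2 - 4.88*b + 0.63)*(0.78*b^2 - 9.76*b + 1.26))/(0.13*b^3 - 2.44*b^2 + 0.63*b + 3.66)^3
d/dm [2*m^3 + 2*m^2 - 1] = 2*m*(3*m + 2)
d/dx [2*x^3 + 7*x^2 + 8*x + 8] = 6*x^2 + 14*x + 8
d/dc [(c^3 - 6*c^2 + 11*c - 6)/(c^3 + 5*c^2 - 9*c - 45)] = (11*c^2 + 26*c - 61)/(c^4 + 16*c^3 + 94*c^2 + 240*c + 225)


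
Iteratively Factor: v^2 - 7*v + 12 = (v - 4)*(v - 3)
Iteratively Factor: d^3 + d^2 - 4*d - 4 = (d + 1)*(d^2 - 4) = (d + 1)*(d + 2)*(d - 2)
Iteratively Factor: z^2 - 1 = (z + 1)*(z - 1)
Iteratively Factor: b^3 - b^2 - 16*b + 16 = (b - 4)*(b^2 + 3*b - 4) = (b - 4)*(b - 1)*(b + 4)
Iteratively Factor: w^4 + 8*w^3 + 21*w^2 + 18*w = (w + 3)*(w^3 + 5*w^2 + 6*w) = (w + 3)^2*(w^2 + 2*w) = w*(w + 3)^2*(w + 2)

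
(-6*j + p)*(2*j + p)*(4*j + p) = -48*j^3 - 28*j^2*p + p^3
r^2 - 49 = (r - 7)*(r + 7)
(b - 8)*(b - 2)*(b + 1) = b^3 - 9*b^2 + 6*b + 16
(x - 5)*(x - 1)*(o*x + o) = o*x^3 - 5*o*x^2 - o*x + 5*o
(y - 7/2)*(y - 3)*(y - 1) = y^3 - 15*y^2/2 + 17*y - 21/2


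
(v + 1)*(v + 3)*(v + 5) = v^3 + 9*v^2 + 23*v + 15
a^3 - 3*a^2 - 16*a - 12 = (a - 6)*(a + 1)*(a + 2)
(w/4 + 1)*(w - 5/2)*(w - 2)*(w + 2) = w^4/4 + 3*w^3/8 - 7*w^2/2 - 3*w/2 + 10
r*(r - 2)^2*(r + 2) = r^4 - 2*r^3 - 4*r^2 + 8*r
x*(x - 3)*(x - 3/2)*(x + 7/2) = x^4 - x^3 - 45*x^2/4 + 63*x/4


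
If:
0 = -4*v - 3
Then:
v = -3/4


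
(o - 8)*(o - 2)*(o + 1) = o^3 - 9*o^2 + 6*o + 16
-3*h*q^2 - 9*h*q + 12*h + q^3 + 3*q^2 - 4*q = (-3*h + q)*(q - 1)*(q + 4)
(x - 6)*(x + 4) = x^2 - 2*x - 24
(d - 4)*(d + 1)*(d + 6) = d^3 + 3*d^2 - 22*d - 24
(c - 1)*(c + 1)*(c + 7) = c^3 + 7*c^2 - c - 7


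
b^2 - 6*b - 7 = (b - 7)*(b + 1)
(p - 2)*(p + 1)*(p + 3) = p^3 + 2*p^2 - 5*p - 6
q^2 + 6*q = q*(q + 6)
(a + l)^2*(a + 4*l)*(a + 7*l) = a^4 + 13*a^3*l + 51*a^2*l^2 + 67*a*l^3 + 28*l^4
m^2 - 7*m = m*(m - 7)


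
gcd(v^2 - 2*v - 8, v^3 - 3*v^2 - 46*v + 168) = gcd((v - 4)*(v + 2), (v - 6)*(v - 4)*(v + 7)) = v - 4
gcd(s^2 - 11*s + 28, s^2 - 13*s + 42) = s - 7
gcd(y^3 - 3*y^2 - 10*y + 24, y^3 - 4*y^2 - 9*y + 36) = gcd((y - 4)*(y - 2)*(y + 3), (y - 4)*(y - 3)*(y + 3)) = y^2 - y - 12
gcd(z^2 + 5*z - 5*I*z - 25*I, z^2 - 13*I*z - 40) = z - 5*I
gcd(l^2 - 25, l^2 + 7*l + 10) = l + 5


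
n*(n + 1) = n^2 + n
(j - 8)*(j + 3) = j^2 - 5*j - 24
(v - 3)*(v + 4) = v^2 + v - 12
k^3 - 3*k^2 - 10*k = k*(k - 5)*(k + 2)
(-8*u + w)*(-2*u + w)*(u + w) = 16*u^3 + 6*u^2*w - 9*u*w^2 + w^3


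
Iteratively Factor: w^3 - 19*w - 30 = (w - 5)*(w^2 + 5*w + 6) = (w - 5)*(w + 3)*(w + 2)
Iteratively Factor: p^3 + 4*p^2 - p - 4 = (p + 1)*(p^2 + 3*p - 4) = (p + 1)*(p + 4)*(p - 1)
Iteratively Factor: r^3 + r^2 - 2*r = (r + 2)*(r^2 - r) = (r - 1)*(r + 2)*(r)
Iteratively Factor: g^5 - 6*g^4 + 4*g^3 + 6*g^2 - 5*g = (g - 1)*(g^4 - 5*g^3 - g^2 + 5*g) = g*(g - 1)*(g^3 - 5*g^2 - g + 5) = g*(g - 1)^2*(g^2 - 4*g - 5) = g*(g - 1)^2*(g + 1)*(g - 5)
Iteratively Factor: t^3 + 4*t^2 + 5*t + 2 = (t + 2)*(t^2 + 2*t + 1) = (t + 1)*(t + 2)*(t + 1)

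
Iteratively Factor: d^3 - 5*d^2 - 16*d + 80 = (d + 4)*(d^2 - 9*d + 20) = (d - 4)*(d + 4)*(d - 5)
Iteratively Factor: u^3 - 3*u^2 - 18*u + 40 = (u - 5)*(u^2 + 2*u - 8) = (u - 5)*(u - 2)*(u + 4)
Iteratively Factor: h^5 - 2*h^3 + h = (h - 1)*(h^4 + h^3 - h^2 - h) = (h - 1)*(h + 1)*(h^3 - h) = (h - 1)*(h + 1)^2*(h^2 - h) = h*(h - 1)*(h + 1)^2*(h - 1)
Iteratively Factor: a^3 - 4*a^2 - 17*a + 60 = (a - 5)*(a^2 + a - 12) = (a - 5)*(a + 4)*(a - 3)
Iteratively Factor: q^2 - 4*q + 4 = (q - 2)*(q - 2)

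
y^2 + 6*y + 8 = (y + 2)*(y + 4)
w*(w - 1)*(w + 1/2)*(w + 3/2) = w^4 + w^3 - 5*w^2/4 - 3*w/4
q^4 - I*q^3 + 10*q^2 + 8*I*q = q*(q - 4*I)*(q + I)*(q + 2*I)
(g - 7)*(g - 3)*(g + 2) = g^3 - 8*g^2 + g + 42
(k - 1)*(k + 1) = k^2 - 1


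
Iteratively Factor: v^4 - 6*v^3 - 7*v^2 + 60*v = (v - 4)*(v^3 - 2*v^2 - 15*v) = (v - 5)*(v - 4)*(v^2 + 3*v) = v*(v - 5)*(v - 4)*(v + 3)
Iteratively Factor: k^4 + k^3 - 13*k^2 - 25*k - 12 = (k + 3)*(k^3 - 2*k^2 - 7*k - 4) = (k + 1)*(k + 3)*(k^2 - 3*k - 4) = (k - 4)*(k + 1)*(k + 3)*(k + 1)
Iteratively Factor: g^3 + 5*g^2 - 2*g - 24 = (g - 2)*(g^2 + 7*g + 12) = (g - 2)*(g + 4)*(g + 3)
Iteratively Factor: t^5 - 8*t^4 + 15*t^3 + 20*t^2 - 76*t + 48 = (t + 2)*(t^4 - 10*t^3 + 35*t^2 - 50*t + 24) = (t - 2)*(t + 2)*(t^3 - 8*t^2 + 19*t - 12) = (t - 4)*(t - 2)*(t + 2)*(t^2 - 4*t + 3) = (t - 4)*(t - 3)*(t - 2)*(t + 2)*(t - 1)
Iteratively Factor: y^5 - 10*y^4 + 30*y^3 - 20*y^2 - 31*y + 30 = (y - 5)*(y^4 - 5*y^3 + 5*y^2 + 5*y - 6) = (y - 5)*(y - 1)*(y^3 - 4*y^2 + y + 6) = (y - 5)*(y - 3)*(y - 1)*(y^2 - y - 2) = (y - 5)*(y - 3)*(y - 1)*(y + 1)*(y - 2)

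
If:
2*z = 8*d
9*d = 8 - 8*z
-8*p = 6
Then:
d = 8/41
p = -3/4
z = 32/41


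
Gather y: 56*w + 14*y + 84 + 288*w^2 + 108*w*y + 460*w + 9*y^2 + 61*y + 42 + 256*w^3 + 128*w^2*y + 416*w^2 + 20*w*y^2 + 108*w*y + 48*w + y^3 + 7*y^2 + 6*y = 256*w^3 + 704*w^2 + 564*w + y^3 + y^2*(20*w + 16) + y*(128*w^2 + 216*w + 81) + 126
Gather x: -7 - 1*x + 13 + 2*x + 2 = x + 8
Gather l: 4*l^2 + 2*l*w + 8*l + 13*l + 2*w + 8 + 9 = 4*l^2 + l*(2*w + 21) + 2*w + 17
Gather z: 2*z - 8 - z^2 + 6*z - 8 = -z^2 + 8*z - 16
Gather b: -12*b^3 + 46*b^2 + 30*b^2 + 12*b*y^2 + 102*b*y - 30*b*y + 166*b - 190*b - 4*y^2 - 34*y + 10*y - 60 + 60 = -12*b^3 + 76*b^2 + b*(12*y^2 + 72*y - 24) - 4*y^2 - 24*y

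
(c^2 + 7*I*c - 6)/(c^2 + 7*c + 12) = (c^2 + 7*I*c - 6)/(c^2 + 7*c + 12)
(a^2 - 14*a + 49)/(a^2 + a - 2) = (a^2 - 14*a + 49)/(a^2 + a - 2)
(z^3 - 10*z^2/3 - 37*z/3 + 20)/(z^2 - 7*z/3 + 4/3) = (z^2 - 2*z - 15)/(z - 1)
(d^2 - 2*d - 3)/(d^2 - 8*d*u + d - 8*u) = (3 - d)/(-d + 8*u)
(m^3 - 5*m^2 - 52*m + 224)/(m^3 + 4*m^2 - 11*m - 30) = (m^3 - 5*m^2 - 52*m + 224)/(m^3 + 4*m^2 - 11*m - 30)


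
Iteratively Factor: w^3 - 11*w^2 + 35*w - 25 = (w - 1)*(w^2 - 10*w + 25) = (w - 5)*(w - 1)*(w - 5)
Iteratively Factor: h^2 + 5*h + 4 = (h + 1)*(h + 4)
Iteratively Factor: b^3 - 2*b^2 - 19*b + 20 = (b + 4)*(b^2 - 6*b + 5) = (b - 5)*(b + 4)*(b - 1)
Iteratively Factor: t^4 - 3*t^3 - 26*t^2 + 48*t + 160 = (t - 5)*(t^3 + 2*t^2 - 16*t - 32) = (t - 5)*(t - 4)*(t^2 + 6*t + 8) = (t - 5)*(t - 4)*(t + 4)*(t + 2)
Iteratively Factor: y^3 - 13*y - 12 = (y + 3)*(y^2 - 3*y - 4) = (y + 1)*(y + 3)*(y - 4)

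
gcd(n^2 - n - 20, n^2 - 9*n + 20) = n - 5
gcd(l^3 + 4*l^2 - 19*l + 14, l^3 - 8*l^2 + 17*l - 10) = l^2 - 3*l + 2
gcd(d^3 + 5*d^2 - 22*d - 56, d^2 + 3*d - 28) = d^2 + 3*d - 28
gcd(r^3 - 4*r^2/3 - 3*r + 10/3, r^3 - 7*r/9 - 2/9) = r - 1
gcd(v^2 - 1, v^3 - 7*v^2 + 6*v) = v - 1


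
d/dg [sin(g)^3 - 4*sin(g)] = (3*sin(g)^2 - 4)*cos(g)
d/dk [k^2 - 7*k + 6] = 2*k - 7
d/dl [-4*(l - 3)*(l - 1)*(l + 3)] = -12*l^2 + 8*l + 36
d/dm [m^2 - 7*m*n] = 2*m - 7*n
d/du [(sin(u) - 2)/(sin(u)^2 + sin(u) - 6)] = -cos(u)/(sin(u) + 3)^2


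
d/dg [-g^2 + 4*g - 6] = 4 - 2*g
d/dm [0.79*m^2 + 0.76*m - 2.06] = 1.58*m + 0.76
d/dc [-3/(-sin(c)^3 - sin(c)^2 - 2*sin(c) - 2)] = 3*(-2*sin(c) + 3*cos(c)^2 - 5)*cos(c)/((sin(c) + 1)^2*(sin(c)^2 + 2)^2)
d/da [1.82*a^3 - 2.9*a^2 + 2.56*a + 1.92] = 5.46*a^2 - 5.8*a + 2.56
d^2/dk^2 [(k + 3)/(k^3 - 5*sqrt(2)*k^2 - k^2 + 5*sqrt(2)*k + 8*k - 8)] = 2*((k + 3)*(3*k^2 - 10*sqrt(2)*k - 2*k + 5*sqrt(2) + 8)^2 + (-3*k^2 + 2*k + 10*sqrt(2)*k + (k + 3)*(-3*k + 1 + 5*sqrt(2)) - 8 - 5*sqrt(2))*(k^3 - 5*sqrt(2)*k^2 - k^2 + 5*sqrt(2)*k + 8*k - 8))/(k^3 - 5*sqrt(2)*k^2 - k^2 + 5*sqrt(2)*k + 8*k - 8)^3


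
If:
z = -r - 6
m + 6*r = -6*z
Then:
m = 36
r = -z - 6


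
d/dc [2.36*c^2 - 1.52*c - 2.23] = 4.72*c - 1.52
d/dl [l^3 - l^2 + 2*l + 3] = 3*l^2 - 2*l + 2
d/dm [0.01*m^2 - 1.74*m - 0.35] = 0.02*m - 1.74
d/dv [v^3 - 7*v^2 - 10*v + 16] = 3*v^2 - 14*v - 10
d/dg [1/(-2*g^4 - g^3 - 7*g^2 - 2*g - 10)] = (8*g^3 + 3*g^2 + 14*g + 2)/(2*g^4 + g^3 + 7*g^2 + 2*g + 10)^2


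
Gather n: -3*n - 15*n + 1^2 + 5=6 - 18*n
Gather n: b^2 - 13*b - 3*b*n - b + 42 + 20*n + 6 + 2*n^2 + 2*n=b^2 - 14*b + 2*n^2 + n*(22 - 3*b) + 48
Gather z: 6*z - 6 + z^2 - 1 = z^2 + 6*z - 7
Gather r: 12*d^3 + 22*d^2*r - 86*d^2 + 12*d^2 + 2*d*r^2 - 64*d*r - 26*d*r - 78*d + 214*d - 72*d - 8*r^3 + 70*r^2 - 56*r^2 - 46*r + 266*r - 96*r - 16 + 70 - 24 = 12*d^3 - 74*d^2 + 64*d - 8*r^3 + r^2*(2*d + 14) + r*(22*d^2 - 90*d + 124) + 30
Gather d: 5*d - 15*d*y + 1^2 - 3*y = d*(5 - 15*y) - 3*y + 1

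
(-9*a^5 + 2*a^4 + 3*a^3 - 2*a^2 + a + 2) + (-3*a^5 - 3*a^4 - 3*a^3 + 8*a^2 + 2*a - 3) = -12*a^5 - a^4 + 6*a^2 + 3*a - 1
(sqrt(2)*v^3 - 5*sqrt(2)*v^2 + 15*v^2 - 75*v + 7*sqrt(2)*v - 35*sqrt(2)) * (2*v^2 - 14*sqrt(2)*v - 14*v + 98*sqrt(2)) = 2*sqrt(2)*v^5 - 24*sqrt(2)*v^4 + 2*v^4 - 126*sqrt(2)*v^3 - 24*v^3 - 126*v^2 + 2352*sqrt(2)*v^2 - 6860*sqrt(2)*v + 2352*v - 6860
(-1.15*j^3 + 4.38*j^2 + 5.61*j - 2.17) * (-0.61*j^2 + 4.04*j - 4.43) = 0.7015*j^5 - 7.3178*j^4 + 19.3676*j^3 + 4.5847*j^2 - 33.6191*j + 9.6131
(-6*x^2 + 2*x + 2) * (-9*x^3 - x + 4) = 54*x^5 - 18*x^4 - 12*x^3 - 26*x^2 + 6*x + 8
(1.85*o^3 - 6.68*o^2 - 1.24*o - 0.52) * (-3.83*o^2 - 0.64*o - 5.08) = -7.0855*o^5 + 24.4004*o^4 - 0.373600000000001*o^3 + 36.7196*o^2 + 6.632*o + 2.6416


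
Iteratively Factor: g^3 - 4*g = (g)*(g^2 - 4) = g*(g + 2)*(g - 2)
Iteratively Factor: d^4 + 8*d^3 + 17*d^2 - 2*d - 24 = (d + 2)*(d^3 + 6*d^2 + 5*d - 12) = (d + 2)*(d + 3)*(d^2 + 3*d - 4) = (d + 2)*(d + 3)*(d + 4)*(d - 1)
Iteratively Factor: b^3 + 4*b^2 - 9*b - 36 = (b + 4)*(b^2 - 9) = (b + 3)*(b + 4)*(b - 3)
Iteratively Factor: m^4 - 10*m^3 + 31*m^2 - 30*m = (m)*(m^3 - 10*m^2 + 31*m - 30) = m*(m - 5)*(m^2 - 5*m + 6) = m*(m - 5)*(m - 3)*(m - 2)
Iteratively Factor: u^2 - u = (u - 1)*(u)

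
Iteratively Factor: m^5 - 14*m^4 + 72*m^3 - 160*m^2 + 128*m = (m - 4)*(m^4 - 10*m^3 + 32*m^2 - 32*m) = (m - 4)^2*(m^3 - 6*m^2 + 8*m) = m*(m - 4)^2*(m^2 - 6*m + 8) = m*(m - 4)^3*(m - 2)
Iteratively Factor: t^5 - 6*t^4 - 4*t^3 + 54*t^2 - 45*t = (t - 3)*(t^4 - 3*t^3 - 13*t^2 + 15*t) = (t - 3)*(t - 1)*(t^3 - 2*t^2 - 15*t) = t*(t - 3)*(t - 1)*(t^2 - 2*t - 15) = t*(t - 3)*(t - 1)*(t + 3)*(t - 5)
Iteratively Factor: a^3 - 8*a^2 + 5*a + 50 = (a - 5)*(a^2 - 3*a - 10) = (a - 5)*(a + 2)*(a - 5)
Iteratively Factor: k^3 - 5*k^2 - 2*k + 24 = (k + 2)*(k^2 - 7*k + 12) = (k - 4)*(k + 2)*(k - 3)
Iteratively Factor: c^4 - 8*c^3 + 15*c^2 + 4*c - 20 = (c + 1)*(c^3 - 9*c^2 + 24*c - 20) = (c - 2)*(c + 1)*(c^2 - 7*c + 10) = (c - 2)^2*(c + 1)*(c - 5)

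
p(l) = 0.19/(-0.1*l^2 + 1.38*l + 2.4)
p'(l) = 0.19*(0.2*l - 1.38)/(-0.1*l^2 + 1.38*l + 2.4)^2 = (0.038*l - 0.2622)/(-0.1*l^2 + 1.38*l + 2.4)^2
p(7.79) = 0.03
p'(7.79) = 0.00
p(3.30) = 0.03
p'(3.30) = -0.00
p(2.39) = 0.04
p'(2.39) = -0.01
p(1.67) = 0.04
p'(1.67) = -0.01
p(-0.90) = 0.18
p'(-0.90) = -0.26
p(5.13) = 0.03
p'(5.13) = -0.00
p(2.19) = 0.04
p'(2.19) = -0.01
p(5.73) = 0.03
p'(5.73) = -0.00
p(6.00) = 0.03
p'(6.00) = -0.00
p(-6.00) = -0.02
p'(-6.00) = -0.01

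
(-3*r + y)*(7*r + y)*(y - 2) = -21*r^2*y + 42*r^2 + 4*r*y^2 - 8*r*y + y^3 - 2*y^2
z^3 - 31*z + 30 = (z - 5)*(z - 1)*(z + 6)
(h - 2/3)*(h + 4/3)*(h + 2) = h^3 + 8*h^2/3 + 4*h/9 - 16/9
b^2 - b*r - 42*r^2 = (b - 7*r)*(b + 6*r)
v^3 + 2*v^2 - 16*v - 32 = (v - 4)*(v + 2)*(v + 4)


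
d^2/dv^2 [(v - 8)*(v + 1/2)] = 2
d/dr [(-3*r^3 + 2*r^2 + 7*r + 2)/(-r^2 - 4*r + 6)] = (3*r^4 + 24*r^3 - 55*r^2 + 28*r + 50)/(r^4 + 8*r^3 + 4*r^2 - 48*r + 36)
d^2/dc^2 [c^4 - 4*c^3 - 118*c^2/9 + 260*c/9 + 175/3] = 12*c^2 - 24*c - 236/9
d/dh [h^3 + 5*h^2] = h*(3*h + 10)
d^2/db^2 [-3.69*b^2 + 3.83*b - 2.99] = -7.38000000000000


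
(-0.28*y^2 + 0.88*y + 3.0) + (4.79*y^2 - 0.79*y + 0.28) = 4.51*y^2 + 0.09*y + 3.28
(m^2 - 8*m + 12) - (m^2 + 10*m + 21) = -18*m - 9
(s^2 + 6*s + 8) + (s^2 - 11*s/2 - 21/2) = 2*s^2 + s/2 - 5/2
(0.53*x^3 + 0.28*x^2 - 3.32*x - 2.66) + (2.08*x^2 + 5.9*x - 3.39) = 0.53*x^3 + 2.36*x^2 + 2.58*x - 6.05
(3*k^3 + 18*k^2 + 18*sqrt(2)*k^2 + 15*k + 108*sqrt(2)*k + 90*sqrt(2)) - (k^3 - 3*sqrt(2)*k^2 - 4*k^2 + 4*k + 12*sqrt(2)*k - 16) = 2*k^3 + 22*k^2 + 21*sqrt(2)*k^2 + 11*k + 96*sqrt(2)*k + 16 + 90*sqrt(2)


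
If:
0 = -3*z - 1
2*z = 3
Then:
No Solution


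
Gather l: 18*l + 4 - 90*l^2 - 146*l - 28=-90*l^2 - 128*l - 24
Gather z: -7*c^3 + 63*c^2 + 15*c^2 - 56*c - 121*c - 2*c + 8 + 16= -7*c^3 + 78*c^2 - 179*c + 24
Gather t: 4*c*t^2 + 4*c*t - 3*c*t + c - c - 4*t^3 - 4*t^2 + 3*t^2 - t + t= c*t - 4*t^3 + t^2*(4*c - 1)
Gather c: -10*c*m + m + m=-10*c*m + 2*m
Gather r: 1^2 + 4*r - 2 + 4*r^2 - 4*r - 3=4*r^2 - 4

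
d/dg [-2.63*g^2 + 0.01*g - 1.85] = 0.01 - 5.26*g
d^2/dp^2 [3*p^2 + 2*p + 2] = 6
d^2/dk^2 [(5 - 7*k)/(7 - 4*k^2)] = 8*(16*k^2*(7*k - 5) + (5 - 21*k)*(4*k^2 - 7))/(4*k^2 - 7)^3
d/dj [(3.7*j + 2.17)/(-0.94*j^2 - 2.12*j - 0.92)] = (3.478*j^2 + 4.0796*j + 1.1964)/(0.8836*j^4 + 3.9856*j^3 + 6.224*j^2 + 3.9008*j + 0.8464)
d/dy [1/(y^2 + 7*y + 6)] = (-2*y - 7)/(y^2 + 7*y + 6)^2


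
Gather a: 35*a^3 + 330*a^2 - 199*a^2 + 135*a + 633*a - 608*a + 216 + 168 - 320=35*a^3 + 131*a^2 + 160*a + 64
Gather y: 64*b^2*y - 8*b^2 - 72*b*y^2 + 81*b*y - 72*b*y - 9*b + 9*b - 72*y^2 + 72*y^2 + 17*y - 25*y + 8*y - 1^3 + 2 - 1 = -8*b^2 - 72*b*y^2 + y*(64*b^2 + 9*b)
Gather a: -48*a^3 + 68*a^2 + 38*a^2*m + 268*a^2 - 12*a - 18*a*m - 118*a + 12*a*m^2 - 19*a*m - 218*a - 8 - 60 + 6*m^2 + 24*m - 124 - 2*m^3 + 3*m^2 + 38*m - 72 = -48*a^3 + a^2*(38*m + 336) + a*(12*m^2 - 37*m - 348) - 2*m^3 + 9*m^2 + 62*m - 264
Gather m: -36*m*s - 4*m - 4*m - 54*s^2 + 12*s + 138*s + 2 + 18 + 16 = m*(-36*s - 8) - 54*s^2 + 150*s + 36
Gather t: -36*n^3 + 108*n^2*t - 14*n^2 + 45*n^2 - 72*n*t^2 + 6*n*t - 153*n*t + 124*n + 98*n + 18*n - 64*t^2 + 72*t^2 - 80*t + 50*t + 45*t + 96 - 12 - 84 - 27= -36*n^3 + 31*n^2 + 240*n + t^2*(8 - 72*n) + t*(108*n^2 - 147*n + 15) - 27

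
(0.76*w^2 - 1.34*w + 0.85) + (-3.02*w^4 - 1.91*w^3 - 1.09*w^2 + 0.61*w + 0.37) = -3.02*w^4 - 1.91*w^3 - 0.33*w^2 - 0.73*w + 1.22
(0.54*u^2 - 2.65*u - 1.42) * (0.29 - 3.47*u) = -1.8738*u^3 + 9.3521*u^2 + 4.1589*u - 0.4118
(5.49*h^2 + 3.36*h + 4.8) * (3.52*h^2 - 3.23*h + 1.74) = 19.3248*h^4 - 5.9055*h^3 + 15.5958*h^2 - 9.6576*h + 8.352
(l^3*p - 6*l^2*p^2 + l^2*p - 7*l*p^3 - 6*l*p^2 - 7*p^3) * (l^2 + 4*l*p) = l^5*p - 2*l^4*p^2 + l^4*p - 31*l^3*p^3 - 2*l^3*p^2 - 28*l^2*p^4 - 31*l^2*p^3 - 28*l*p^4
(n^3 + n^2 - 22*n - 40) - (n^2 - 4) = n^3 - 22*n - 36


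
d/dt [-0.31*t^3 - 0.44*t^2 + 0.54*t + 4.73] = -0.93*t^2 - 0.88*t + 0.54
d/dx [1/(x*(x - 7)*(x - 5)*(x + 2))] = 2*(-2*x^3 + 15*x^2 - 11*x - 35)/(x^2*(x^6 - 20*x^5 + 122*x^4 - 80*x^3 - 1279*x^2 + 1540*x + 4900))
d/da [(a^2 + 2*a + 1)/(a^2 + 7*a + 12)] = (5*a^2 + 22*a + 17)/(a^4 + 14*a^3 + 73*a^2 + 168*a + 144)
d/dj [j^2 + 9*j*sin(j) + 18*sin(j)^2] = 9*j*cos(j) + 2*j + 9*sin(j) + 18*sin(2*j)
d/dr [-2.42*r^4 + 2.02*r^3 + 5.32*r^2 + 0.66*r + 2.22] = -9.68*r^3 + 6.06*r^2 + 10.64*r + 0.66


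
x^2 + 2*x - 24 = (x - 4)*(x + 6)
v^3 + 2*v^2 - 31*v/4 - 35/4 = (v - 5/2)*(v + 1)*(v + 7/2)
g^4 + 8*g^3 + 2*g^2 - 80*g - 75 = (g - 3)*(g + 1)*(g + 5)^2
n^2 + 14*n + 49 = (n + 7)^2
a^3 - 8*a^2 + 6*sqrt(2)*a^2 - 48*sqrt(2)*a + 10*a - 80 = (a - 8)*(a + sqrt(2))*(a + 5*sqrt(2))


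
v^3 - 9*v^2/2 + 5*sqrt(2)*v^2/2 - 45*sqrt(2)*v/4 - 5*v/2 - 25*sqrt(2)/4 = (v - 5)*(v + 1/2)*(v + 5*sqrt(2)/2)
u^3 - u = u*(u - 1)*(u + 1)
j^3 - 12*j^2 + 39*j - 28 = (j - 7)*(j - 4)*(j - 1)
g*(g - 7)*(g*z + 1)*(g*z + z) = g^4*z^2 - 6*g^3*z^2 + g^3*z - 7*g^2*z^2 - 6*g^2*z - 7*g*z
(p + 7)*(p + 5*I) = p^2 + 7*p + 5*I*p + 35*I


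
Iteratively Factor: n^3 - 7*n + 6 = (n + 3)*(n^2 - 3*n + 2) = (n - 1)*(n + 3)*(n - 2)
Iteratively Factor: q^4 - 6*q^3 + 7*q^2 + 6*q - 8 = (q - 4)*(q^3 - 2*q^2 - q + 2) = (q - 4)*(q + 1)*(q^2 - 3*q + 2) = (q - 4)*(q - 2)*(q + 1)*(q - 1)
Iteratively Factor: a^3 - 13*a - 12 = (a - 4)*(a^2 + 4*a + 3) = (a - 4)*(a + 1)*(a + 3)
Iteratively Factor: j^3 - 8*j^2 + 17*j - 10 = (j - 1)*(j^2 - 7*j + 10) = (j - 2)*(j - 1)*(j - 5)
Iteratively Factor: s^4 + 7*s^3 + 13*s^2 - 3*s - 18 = (s + 3)*(s^3 + 4*s^2 + s - 6) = (s - 1)*(s + 3)*(s^2 + 5*s + 6) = (s - 1)*(s + 2)*(s + 3)*(s + 3)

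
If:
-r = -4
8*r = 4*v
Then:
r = 4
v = 8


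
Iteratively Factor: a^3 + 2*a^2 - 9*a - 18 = (a - 3)*(a^2 + 5*a + 6) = (a - 3)*(a + 3)*(a + 2)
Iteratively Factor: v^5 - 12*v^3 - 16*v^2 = (v + 2)*(v^4 - 2*v^3 - 8*v^2) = v*(v + 2)*(v^3 - 2*v^2 - 8*v) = v*(v - 4)*(v + 2)*(v^2 + 2*v) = v^2*(v - 4)*(v + 2)*(v + 2)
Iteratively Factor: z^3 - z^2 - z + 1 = (z - 1)*(z^2 - 1) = (z - 1)*(z + 1)*(z - 1)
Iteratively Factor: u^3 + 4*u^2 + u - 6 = (u + 3)*(u^2 + u - 2) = (u + 2)*(u + 3)*(u - 1)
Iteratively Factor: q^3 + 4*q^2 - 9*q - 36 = (q + 3)*(q^2 + q - 12) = (q + 3)*(q + 4)*(q - 3)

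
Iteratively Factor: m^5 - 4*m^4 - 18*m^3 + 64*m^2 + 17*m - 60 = (m - 1)*(m^4 - 3*m^3 - 21*m^2 + 43*m + 60) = (m - 3)*(m - 1)*(m^3 - 21*m - 20) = (m - 5)*(m - 3)*(m - 1)*(m^2 + 5*m + 4) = (m - 5)*(m - 3)*(m - 1)*(m + 1)*(m + 4)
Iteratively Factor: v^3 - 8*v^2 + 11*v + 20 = (v - 5)*(v^2 - 3*v - 4) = (v - 5)*(v + 1)*(v - 4)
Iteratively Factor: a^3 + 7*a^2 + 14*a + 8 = (a + 4)*(a^2 + 3*a + 2) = (a + 1)*(a + 4)*(a + 2)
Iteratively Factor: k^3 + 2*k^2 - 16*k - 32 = (k + 2)*(k^2 - 16) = (k - 4)*(k + 2)*(k + 4)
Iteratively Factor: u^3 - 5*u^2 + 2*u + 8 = (u - 2)*(u^2 - 3*u - 4) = (u - 4)*(u - 2)*(u + 1)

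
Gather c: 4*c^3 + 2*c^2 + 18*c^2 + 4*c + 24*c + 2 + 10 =4*c^3 + 20*c^2 + 28*c + 12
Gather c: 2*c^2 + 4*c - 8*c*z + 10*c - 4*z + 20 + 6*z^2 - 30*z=2*c^2 + c*(14 - 8*z) + 6*z^2 - 34*z + 20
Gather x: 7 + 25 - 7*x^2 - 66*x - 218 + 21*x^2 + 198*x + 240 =14*x^2 + 132*x + 54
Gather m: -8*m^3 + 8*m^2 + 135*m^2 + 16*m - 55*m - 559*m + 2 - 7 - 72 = -8*m^3 + 143*m^2 - 598*m - 77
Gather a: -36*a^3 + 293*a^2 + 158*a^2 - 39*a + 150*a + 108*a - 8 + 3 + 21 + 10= -36*a^3 + 451*a^2 + 219*a + 26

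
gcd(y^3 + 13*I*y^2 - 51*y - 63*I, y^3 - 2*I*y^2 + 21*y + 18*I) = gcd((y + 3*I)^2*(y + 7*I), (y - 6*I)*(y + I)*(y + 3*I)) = y + 3*I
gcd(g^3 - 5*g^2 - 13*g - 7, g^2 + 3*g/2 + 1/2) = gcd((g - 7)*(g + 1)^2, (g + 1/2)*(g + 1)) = g + 1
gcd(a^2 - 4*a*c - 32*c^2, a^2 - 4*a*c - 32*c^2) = a^2 - 4*a*c - 32*c^2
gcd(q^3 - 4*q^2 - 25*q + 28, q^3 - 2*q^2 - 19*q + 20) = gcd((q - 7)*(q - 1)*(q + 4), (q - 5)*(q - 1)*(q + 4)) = q^2 + 3*q - 4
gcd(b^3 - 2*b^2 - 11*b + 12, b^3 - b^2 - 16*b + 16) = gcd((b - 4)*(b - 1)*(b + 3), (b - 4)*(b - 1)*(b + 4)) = b^2 - 5*b + 4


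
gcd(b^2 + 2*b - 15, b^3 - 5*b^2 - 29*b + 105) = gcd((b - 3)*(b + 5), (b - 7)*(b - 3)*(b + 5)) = b^2 + 2*b - 15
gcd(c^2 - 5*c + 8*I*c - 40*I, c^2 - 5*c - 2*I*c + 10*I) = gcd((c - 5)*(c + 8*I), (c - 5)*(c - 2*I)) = c - 5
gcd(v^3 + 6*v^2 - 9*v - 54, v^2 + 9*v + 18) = v^2 + 9*v + 18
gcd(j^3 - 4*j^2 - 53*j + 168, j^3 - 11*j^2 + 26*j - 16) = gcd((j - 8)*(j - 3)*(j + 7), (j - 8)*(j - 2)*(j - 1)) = j - 8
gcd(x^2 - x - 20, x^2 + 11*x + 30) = 1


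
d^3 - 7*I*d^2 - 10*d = d*(d - 5*I)*(d - 2*I)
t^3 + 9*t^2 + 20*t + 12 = (t + 1)*(t + 2)*(t + 6)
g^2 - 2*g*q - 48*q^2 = (g - 8*q)*(g + 6*q)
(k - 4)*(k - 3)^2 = k^3 - 10*k^2 + 33*k - 36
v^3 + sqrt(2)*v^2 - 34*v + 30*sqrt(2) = (v - 3*sqrt(2))*(v - sqrt(2))*(v + 5*sqrt(2))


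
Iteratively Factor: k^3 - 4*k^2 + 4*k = (k)*(k^2 - 4*k + 4) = k*(k - 2)*(k - 2)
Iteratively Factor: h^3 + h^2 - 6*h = (h + 3)*(h^2 - 2*h) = (h - 2)*(h + 3)*(h)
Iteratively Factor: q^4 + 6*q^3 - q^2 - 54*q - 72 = (q + 4)*(q^3 + 2*q^2 - 9*q - 18) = (q + 3)*(q + 4)*(q^2 - q - 6) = (q - 3)*(q + 3)*(q + 4)*(q + 2)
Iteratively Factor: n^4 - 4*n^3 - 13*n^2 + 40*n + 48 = (n - 4)*(n^3 - 13*n - 12) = (n - 4)^2*(n^2 + 4*n + 3) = (n - 4)^2*(n + 1)*(n + 3)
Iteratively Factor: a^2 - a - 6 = (a + 2)*(a - 3)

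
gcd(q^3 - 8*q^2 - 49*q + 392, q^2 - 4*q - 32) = q - 8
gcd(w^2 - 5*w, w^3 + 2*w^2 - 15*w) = w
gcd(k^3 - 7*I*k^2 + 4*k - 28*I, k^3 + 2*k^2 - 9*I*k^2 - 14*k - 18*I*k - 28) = k^2 - 9*I*k - 14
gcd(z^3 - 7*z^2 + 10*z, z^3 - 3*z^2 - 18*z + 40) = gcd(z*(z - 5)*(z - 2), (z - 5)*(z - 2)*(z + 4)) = z^2 - 7*z + 10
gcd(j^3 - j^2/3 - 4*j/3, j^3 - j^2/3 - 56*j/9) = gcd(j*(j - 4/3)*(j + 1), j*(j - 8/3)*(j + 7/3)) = j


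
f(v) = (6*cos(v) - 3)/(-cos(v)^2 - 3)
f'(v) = -2*(6*cos(v) - 3)*sin(v)*cos(v)/(-cos(v)^2 - 3)^2 - 6*sin(v)/(-cos(v)^2 - 3)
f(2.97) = 2.24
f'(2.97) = 0.07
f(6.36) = -0.75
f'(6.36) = 0.09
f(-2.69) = 2.20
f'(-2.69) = -0.23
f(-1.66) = 1.18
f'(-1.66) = -1.92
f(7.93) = 1.15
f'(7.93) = 1.93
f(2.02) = 1.76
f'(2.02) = 1.26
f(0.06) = -0.75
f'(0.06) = 0.07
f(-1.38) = 0.61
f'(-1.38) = -2.02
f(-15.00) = 2.11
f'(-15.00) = -0.51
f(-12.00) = -0.56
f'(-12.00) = 0.73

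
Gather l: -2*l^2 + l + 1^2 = -2*l^2 + l + 1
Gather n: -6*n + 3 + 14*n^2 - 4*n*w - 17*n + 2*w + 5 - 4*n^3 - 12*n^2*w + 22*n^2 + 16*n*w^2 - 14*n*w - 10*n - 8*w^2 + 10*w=-4*n^3 + n^2*(36 - 12*w) + n*(16*w^2 - 18*w - 33) - 8*w^2 + 12*w + 8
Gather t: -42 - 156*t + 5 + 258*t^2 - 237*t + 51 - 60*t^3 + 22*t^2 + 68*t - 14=-60*t^3 + 280*t^2 - 325*t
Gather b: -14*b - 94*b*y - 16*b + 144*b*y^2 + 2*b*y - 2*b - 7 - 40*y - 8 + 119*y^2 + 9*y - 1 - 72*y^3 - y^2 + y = b*(144*y^2 - 92*y - 32) - 72*y^3 + 118*y^2 - 30*y - 16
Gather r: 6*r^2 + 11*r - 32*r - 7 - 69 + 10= 6*r^2 - 21*r - 66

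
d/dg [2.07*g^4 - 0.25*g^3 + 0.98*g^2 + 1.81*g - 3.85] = 8.28*g^3 - 0.75*g^2 + 1.96*g + 1.81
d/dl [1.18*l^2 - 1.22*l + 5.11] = 2.36*l - 1.22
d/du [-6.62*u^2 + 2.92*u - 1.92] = 2.92 - 13.24*u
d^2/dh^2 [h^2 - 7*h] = 2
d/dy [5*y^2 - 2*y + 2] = 10*y - 2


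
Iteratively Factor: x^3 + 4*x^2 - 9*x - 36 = (x + 4)*(x^2 - 9) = (x - 3)*(x + 4)*(x + 3)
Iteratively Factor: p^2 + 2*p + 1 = (p + 1)*(p + 1)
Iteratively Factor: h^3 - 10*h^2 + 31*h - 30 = (h - 2)*(h^2 - 8*h + 15) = (h - 5)*(h - 2)*(h - 3)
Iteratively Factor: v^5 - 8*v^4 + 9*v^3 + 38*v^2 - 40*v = (v)*(v^4 - 8*v^3 + 9*v^2 + 38*v - 40) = v*(v - 1)*(v^3 - 7*v^2 + 2*v + 40) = v*(v - 5)*(v - 1)*(v^2 - 2*v - 8) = v*(v - 5)*(v - 4)*(v - 1)*(v + 2)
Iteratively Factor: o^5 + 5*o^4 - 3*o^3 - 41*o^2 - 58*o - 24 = (o + 4)*(o^4 + o^3 - 7*o^2 - 13*o - 6) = (o - 3)*(o + 4)*(o^3 + 4*o^2 + 5*o + 2) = (o - 3)*(o + 1)*(o + 4)*(o^2 + 3*o + 2) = (o - 3)*(o + 1)^2*(o + 4)*(o + 2)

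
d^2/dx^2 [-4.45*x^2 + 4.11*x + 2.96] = -8.90000000000000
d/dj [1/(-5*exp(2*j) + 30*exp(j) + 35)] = 2*(exp(j) - 3)*exp(j)/(5*(-exp(2*j) + 6*exp(j) + 7)^2)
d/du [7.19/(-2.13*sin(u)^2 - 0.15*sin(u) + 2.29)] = (30.6294*sin(u) + 1.0785)*cos(u)/(2.13*sin(u)^2 + 0.15*sin(u) - 2.29)^2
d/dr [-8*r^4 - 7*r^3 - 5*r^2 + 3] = r*(-32*r^2 - 21*r - 10)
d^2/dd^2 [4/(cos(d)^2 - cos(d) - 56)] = 4*(4*sin(d)^4 - 227*sin(d)^2 - 209*cos(d)/4 - 3*cos(3*d)/4 + 109)/(sin(d)^2 + cos(d) + 55)^3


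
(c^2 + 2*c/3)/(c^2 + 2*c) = (c + 2/3)/(c + 2)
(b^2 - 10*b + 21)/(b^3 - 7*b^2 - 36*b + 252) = (b - 3)/(b^2 - 36)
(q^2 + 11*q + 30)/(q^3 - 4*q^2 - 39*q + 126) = (q + 5)/(q^2 - 10*q + 21)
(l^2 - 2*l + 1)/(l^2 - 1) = (l - 1)/(l + 1)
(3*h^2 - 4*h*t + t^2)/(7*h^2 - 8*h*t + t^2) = (-3*h + t)/(-7*h + t)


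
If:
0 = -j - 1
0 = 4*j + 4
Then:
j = -1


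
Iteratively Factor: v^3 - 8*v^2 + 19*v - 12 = (v - 3)*(v^2 - 5*v + 4) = (v - 4)*(v - 3)*(v - 1)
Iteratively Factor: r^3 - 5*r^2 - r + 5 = (r - 5)*(r^2 - 1) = (r - 5)*(r - 1)*(r + 1)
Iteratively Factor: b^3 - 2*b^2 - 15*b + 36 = (b + 4)*(b^2 - 6*b + 9) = (b - 3)*(b + 4)*(b - 3)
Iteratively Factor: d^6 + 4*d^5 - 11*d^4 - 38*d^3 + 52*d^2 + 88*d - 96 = (d - 1)*(d^5 + 5*d^4 - 6*d^3 - 44*d^2 + 8*d + 96) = (d - 2)*(d - 1)*(d^4 + 7*d^3 + 8*d^2 - 28*d - 48) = (d - 2)*(d - 1)*(d + 2)*(d^3 + 5*d^2 - 2*d - 24) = (d - 2)*(d - 1)*(d + 2)*(d + 3)*(d^2 + 2*d - 8) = (d - 2)*(d - 1)*(d + 2)*(d + 3)*(d + 4)*(d - 2)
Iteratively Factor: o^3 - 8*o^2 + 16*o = (o)*(o^2 - 8*o + 16) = o*(o - 4)*(o - 4)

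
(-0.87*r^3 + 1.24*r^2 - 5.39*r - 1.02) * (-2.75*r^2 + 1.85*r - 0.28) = 2.3925*r^5 - 5.0195*r^4 + 17.3601*r^3 - 7.5137*r^2 - 0.3778*r + 0.2856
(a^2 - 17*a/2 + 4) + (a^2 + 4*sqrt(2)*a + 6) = 2*a^2 - 17*a/2 + 4*sqrt(2)*a + 10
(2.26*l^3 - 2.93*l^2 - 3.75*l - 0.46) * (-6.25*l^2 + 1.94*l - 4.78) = -14.125*l^5 + 22.6969*l^4 + 6.9505*l^3 + 9.6054*l^2 + 17.0326*l + 2.1988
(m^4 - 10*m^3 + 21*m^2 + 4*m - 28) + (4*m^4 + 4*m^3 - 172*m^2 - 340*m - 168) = 5*m^4 - 6*m^3 - 151*m^2 - 336*m - 196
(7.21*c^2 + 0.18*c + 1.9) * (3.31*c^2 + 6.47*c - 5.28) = 23.8651*c^4 + 47.2445*c^3 - 30.6152*c^2 + 11.3426*c - 10.032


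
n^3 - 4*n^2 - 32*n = n*(n - 8)*(n + 4)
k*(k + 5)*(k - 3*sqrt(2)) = k^3 - 3*sqrt(2)*k^2 + 5*k^2 - 15*sqrt(2)*k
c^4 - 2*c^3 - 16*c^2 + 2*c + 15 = (c - 5)*(c - 1)*(c + 1)*(c + 3)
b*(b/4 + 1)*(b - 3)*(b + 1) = b^4/4 + b^3/2 - 11*b^2/4 - 3*b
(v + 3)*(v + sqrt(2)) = v^2 + sqrt(2)*v + 3*v + 3*sqrt(2)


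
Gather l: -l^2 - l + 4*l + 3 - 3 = -l^2 + 3*l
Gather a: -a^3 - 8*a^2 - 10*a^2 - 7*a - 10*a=-a^3 - 18*a^2 - 17*a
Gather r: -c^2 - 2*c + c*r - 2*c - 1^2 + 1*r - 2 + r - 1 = -c^2 - 4*c + r*(c + 2) - 4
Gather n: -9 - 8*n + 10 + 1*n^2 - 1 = n^2 - 8*n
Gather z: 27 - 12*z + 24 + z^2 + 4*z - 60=z^2 - 8*z - 9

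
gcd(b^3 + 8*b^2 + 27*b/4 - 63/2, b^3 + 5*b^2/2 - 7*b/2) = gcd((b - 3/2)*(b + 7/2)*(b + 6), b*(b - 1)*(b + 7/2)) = b + 7/2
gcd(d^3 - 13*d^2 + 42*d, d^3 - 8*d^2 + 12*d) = d^2 - 6*d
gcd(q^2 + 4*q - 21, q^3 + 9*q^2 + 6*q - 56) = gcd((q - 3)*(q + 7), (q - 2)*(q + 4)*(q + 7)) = q + 7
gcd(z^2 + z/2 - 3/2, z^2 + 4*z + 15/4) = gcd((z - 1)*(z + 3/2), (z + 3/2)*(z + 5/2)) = z + 3/2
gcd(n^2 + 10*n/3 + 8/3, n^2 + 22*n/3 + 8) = n + 4/3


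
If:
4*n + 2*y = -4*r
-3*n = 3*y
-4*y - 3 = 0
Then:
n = 3/4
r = -3/8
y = -3/4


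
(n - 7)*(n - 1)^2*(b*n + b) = b*n^4 - 8*b*n^3 + 6*b*n^2 + 8*b*n - 7*b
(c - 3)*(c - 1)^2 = c^3 - 5*c^2 + 7*c - 3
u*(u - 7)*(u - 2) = u^3 - 9*u^2 + 14*u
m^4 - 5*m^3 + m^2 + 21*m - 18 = (m - 3)^2*(m - 1)*(m + 2)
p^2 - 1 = (p - 1)*(p + 1)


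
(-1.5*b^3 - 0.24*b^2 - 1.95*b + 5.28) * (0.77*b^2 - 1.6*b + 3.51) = -1.155*b^5 + 2.2152*b^4 - 6.3825*b^3 + 6.3432*b^2 - 15.2925*b + 18.5328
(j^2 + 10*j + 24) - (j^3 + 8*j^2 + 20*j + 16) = -j^3 - 7*j^2 - 10*j + 8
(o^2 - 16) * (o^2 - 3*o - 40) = o^4 - 3*o^3 - 56*o^2 + 48*o + 640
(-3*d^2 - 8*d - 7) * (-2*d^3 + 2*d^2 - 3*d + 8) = 6*d^5 + 10*d^4 + 7*d^3 - 14*d^2 - 43*d - 56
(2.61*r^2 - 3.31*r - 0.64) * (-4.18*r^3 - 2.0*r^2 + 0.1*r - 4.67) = -10.9098*r^5 + 8.6158*r^4 + 9.5562*r^3 - 11.2397*r^2 + 15.3937*r + 2.9888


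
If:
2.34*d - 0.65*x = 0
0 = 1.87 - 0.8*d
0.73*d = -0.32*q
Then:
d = 2.34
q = -5.33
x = 8.42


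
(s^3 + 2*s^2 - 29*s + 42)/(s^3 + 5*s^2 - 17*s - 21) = (s - 2)/(s + 1)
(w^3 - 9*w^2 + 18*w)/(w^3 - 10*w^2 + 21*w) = (w - 6)/(w - 7)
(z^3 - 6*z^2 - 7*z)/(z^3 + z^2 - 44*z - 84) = z*(z + 1)/(z^2 + 8*z + 12)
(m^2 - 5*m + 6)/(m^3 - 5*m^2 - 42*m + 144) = (m - 2)/(m^2 - 2*m - 48)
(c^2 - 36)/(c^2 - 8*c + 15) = (c^2 - 36)/(c^2 - 8*c + 15)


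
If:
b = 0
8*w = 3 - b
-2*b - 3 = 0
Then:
No Solution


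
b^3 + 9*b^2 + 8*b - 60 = (b - 2)*(b + 5)*(b + 6)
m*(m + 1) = m^2 + m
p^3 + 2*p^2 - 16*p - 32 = (p - 4)*(p + 2)*(p + 4)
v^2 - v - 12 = (v - 4)*(v + 3)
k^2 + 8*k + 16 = (k + 4)^2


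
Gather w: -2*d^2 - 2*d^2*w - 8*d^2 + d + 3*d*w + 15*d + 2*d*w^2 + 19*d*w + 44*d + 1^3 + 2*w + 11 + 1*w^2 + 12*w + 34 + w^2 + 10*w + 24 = -10*d^2 + 60*d + w^2*(2*d + 2) + w*(-2*d^2 + 22*d + 24) + 70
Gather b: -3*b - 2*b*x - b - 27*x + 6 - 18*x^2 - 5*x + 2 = b*(-2*x - 4) - 18*x^2 - 32*x + 8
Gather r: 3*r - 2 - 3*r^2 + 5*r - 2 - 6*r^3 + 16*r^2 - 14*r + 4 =-6*r^3 + 13*r^2 - 6*r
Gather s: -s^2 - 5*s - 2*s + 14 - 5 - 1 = -s^2 - 7*s + 8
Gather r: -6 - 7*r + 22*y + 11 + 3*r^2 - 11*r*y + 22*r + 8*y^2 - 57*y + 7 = 3*r^2 + r*(15 - 11*y) + 8*y^2 - 35*y + 12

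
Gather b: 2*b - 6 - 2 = 2*b - 8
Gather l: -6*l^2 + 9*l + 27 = -6*l^2 + 9*l + 27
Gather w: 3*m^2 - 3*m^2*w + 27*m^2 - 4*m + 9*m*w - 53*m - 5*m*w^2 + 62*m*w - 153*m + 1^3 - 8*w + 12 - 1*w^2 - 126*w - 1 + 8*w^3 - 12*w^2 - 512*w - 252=30*m^2 - 210*m + 8*w^3 + w^2*(-5*m - 13) + w*(-3*m^2 + 71*m - 646) - 240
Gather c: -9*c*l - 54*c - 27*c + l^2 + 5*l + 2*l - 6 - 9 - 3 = c*(-9*l - 81) + l^2 + 7*l - 18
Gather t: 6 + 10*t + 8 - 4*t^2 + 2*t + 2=-4*t^2 + 12*t + 16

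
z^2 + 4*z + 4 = (z + 2)^2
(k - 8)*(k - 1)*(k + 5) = k^3 - 4*k^2 - 37*k + 40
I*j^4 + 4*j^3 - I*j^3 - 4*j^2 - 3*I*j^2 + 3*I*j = j*(j - 3*I)*(j - I)*(I*j - I)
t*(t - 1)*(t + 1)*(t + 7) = t^4 + 7*t^3 - t^2 - 7*t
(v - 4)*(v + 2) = v^2 - 2*v - 8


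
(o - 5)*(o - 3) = o^2 - 8*o + 15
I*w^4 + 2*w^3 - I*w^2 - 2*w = w*(w - 1)*(w - 2*I)*(I*w + I)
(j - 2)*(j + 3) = j^2 + j - 6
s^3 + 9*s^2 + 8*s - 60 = (s - 2)*(s + 5)*(s + 6)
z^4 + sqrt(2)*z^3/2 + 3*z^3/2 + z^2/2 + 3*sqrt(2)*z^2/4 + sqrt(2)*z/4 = z*(z + 1/2)*(z + 1)*(z + sqrt(2)/2)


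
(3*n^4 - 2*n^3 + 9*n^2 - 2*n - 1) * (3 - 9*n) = -27*n^5 + 27*n^4 - 87*n^3 + 45*n^2 + 3*n - 3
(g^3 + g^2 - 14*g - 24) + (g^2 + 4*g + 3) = g^3 + 2*g^2 - 10*g - 21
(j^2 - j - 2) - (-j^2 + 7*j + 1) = 2*j^2 - 8*j - 3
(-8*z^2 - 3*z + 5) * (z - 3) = -8*z^3 + 21*z^2 + 14*z - 15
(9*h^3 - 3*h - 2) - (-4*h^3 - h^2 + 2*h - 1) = 13*h^3 + h^2 - 5*h - 1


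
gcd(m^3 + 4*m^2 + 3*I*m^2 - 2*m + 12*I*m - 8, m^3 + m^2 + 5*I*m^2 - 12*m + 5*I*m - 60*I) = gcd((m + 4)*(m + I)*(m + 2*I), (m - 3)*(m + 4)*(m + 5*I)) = m + 4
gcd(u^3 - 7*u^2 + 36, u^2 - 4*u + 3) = u - 3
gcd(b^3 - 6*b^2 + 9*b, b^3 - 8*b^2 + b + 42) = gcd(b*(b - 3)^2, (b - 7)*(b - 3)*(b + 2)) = b - 3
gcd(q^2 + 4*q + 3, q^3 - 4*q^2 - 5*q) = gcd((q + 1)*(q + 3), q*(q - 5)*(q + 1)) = q + 1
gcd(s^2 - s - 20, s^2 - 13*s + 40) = s - 5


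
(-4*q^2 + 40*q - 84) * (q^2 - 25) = -4*q^4 + 40*q^3 + 16*q^2 - 1000*q + 2100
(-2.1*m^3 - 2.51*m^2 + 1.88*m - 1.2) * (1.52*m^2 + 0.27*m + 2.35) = -3.192*m^5 - 4.3822*m^4 - 2.7551*m^3 - 7.2149*m^2 + 4.094*m - 2.82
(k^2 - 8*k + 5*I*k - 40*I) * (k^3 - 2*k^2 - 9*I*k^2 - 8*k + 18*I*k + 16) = k^5 - 10*k^4 - 4*I*k^4 + 53*k^3 + 40*I*k^3 - 370*k^2 - 104*I*k^2 + 592*k + 400*I*k - 640*I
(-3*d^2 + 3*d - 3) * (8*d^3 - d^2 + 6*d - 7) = -24*d^5 + 27*d^4 - 45*d^3 + 42*d^2 - 39*d + 21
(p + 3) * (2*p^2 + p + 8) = 2*p^3 + 7*p^2 + 11*p + 24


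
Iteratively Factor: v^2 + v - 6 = (v + 3)*(v - 2)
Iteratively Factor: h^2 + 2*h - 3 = (h + 3)*(h - 1)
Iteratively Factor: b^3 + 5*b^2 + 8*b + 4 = (b + 2)*(b^2 + 3*b + 2) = (b + 1)*(b + 2)*(b + 2)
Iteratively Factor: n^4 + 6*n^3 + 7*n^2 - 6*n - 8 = (n + 1)*(n^3 + 5*n^2 + 2*n - 8) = (n - 1)*(n + 1)*(n^2 + 6*n + 8) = (n - 1)*(n + 1)*(n + 4)*(n + 2)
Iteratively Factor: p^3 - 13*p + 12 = (p + 4)*(p^2 - 4*p + 3) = (p - 1)*(p + 4)*(p - 3)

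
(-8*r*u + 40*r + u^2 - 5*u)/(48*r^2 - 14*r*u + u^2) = (5 - u)/(6*r - u)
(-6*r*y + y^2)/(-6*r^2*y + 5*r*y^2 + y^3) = (-6*r + y)/(-6*r^2 + 5*r*y + y^2)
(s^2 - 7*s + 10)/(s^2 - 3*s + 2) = (s - 5)/(s - 1)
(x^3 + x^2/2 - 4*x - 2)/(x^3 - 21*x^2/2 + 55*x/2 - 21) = (2*x^2 + 5*x + 2)/(2*x^2 - 17*x + 21)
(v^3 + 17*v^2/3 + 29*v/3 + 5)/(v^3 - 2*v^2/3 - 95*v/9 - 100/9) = 3*(v^2 + 4*v + 3)/(3*v^2 - 7*v - 20)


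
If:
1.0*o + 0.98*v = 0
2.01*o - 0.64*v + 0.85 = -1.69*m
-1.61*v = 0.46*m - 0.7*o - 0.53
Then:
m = -0.11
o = -0.25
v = 0.25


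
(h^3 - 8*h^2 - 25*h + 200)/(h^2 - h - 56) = (h^2 - 25)/(h + 7)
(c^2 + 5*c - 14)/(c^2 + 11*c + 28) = (c - 2)/(c + 4)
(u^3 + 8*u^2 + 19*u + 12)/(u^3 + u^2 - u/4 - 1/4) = 4*(u^2 + 7*u + 12)/(4*u^2 - 1)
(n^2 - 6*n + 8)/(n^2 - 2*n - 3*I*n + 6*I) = (n - 4)/(n - 3*I)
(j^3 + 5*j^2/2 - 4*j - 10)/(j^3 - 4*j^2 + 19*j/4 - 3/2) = 2*(2*j^2 + 9*j + 10)/(4*j^2 - 8*j + 3)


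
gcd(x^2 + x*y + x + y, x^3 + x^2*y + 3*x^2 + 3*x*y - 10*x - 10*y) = x + y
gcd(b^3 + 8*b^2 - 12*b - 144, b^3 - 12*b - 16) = b - 4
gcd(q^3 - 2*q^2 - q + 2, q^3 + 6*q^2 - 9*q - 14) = q^2 - q - 2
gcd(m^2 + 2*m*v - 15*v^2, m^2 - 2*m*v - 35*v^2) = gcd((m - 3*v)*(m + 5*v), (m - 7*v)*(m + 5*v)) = m + 5*v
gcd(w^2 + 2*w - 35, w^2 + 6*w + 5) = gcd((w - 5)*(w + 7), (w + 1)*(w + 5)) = 1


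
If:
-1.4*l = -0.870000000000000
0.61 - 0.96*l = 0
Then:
No Solution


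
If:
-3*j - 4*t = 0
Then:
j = -4*t/3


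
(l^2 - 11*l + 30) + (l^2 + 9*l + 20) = 2*l^2 - 2*l + 50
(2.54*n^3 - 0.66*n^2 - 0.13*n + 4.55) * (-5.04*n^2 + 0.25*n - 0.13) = -12.8016*n^5 + 3.9614*n^4 + 0.16*n^3 - 22.8787*n^2 + 1.1544*n - 0.5915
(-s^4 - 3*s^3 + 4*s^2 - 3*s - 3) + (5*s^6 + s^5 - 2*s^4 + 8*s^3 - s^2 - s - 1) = 5*s^6 + s^5 - 3*s^4 + 5*s^3 + 3*s^2 - 4*s - 4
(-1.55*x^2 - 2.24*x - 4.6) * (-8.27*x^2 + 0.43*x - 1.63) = 12.8185*x^4 + 17.8583*x^3 + 39.6053*x^2 + 1.6732*x + 7.498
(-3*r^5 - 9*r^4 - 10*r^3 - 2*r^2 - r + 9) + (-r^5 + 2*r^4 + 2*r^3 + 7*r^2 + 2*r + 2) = -4*r^5 - 7*r^4 - 8*r^3 + 5*r^2 + r + 11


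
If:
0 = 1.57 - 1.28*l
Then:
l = 1.23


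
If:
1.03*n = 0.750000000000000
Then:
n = 0.73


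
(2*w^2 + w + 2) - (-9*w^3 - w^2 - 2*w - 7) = 9*w^3 + 3*w^2 + 3*w + 9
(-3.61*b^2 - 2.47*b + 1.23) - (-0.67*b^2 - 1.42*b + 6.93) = -2.94*b^2 - 1.05*b - 5.7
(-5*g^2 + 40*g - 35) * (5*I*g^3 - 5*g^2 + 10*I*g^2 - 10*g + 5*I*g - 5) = -25*I*g^5 + 25*g^4 + 150*I*g^4 - 150*g^3 + 200*I*g^3 - 200*g^2 - 150*I*g^2 + 150*g - 175*I*g + 175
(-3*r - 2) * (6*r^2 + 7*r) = -18*r^3 - 33*r^2 - 14*r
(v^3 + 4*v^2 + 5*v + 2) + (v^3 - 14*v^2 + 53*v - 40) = 2*v^3 - 10*v^2 + 58*v - 38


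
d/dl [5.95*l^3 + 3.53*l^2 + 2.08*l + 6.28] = 17.85*l^2 + 7.06*l + 2.08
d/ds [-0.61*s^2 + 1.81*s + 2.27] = 1.81 - 1.22*s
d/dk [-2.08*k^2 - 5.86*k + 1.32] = -4.16*k - 5.86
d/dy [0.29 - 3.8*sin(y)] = -3.8*cos(y)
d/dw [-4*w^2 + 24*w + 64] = 24 - 8*w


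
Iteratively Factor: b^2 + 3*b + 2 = (b + 2)*(b + 1)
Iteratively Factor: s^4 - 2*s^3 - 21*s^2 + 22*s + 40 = (s + 1)*(s^3 - 3*s^2 - 18*s + 40) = (s - 2)*(s + 1)*(s^2 - s - 20) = (s - 5)*(s - 2)*(s + 1)*(s + 4)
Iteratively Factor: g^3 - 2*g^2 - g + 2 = (g + 1)*(g^2 - 3*g + 2) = (g - 1)*(g + 1)*(g - 2)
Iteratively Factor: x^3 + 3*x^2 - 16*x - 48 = (x - 4)*(x^2 + 7*x + 12) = (x - 4)*(x + 3)*(x + 4)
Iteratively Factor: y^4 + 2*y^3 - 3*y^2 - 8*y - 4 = (y + 1)*(y^3 + y^2 - 4*y - 4) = (y + 1)^2*(y^2 - 4) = (y - 2)*(y + 1)^2*(y + 2)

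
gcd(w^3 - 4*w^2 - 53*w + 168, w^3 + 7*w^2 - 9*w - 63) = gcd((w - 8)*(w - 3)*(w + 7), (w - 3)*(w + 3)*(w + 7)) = w^2 + 4*w - 21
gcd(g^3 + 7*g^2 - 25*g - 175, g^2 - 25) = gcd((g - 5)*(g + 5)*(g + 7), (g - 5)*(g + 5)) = g^2 - 25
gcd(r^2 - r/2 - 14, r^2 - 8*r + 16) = r - 4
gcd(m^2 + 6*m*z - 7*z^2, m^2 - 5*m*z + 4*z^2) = -m + z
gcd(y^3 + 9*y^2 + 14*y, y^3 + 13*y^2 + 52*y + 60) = y + 2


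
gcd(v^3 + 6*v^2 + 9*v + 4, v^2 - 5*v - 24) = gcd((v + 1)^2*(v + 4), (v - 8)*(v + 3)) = 1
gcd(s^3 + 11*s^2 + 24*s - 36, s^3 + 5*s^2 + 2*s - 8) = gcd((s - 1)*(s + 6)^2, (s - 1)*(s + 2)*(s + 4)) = s - 1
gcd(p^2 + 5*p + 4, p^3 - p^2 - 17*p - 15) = p + 1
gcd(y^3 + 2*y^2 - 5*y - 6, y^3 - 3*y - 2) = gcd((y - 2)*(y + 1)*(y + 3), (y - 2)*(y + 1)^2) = y^2 - y - 2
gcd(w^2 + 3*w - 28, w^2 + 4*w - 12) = 1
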